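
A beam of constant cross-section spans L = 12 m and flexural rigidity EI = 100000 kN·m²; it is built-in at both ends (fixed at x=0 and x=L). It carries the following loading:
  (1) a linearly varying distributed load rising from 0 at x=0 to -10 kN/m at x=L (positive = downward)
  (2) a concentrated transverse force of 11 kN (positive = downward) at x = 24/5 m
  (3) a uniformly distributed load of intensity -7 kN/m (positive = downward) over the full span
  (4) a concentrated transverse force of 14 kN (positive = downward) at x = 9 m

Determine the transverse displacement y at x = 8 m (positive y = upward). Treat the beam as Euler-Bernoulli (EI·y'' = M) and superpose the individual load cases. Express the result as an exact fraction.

y(8) = 112729/28125000 m

Load 1 — triangular load w₀=-10 kN/m (0→w₀ over full span):
  y_1 = -w₀x²(L-x)²(x+2L)/(120LEI) = -(-10)·8²·(12-8)²·(8+2·12)/(120·12·100000) = 64/28125 m
Load 2 — point force P=11 kN at a=24/5 m (b=L-a=36/5):
  y_2 = -Pa²(L-x)²(3bL-(3b+a)(L-x))/(6L³EI)  [x>a] = -11·(24/5)²·(12-8)²·(3·(36/5)·12-(3·(36/5)+(24/5))·(12-8))/(6·12³·100000) = -704/1171875 m
Load 3 — uniform load w=-7 kN/m over full span:
  y_3 = -wx²(L-x)²/(24EI) = -(-7)·8²·(12-8)²/(24·100000) = 28/9375 m
Load 4 — point force P=14 kN at a=9 m (b=L-a=3):
  y_4 = -Pb²x²(3aL-(3a+b)x)/(6L³EI)  [x≤a] = -14·3²·8²·(3·9·12-(3·9+3)·8)/(6·12³·100000) = -49/75000 m
Superposition: y = Σ y_i = 112729/28125000 m ≈ 0.004008 m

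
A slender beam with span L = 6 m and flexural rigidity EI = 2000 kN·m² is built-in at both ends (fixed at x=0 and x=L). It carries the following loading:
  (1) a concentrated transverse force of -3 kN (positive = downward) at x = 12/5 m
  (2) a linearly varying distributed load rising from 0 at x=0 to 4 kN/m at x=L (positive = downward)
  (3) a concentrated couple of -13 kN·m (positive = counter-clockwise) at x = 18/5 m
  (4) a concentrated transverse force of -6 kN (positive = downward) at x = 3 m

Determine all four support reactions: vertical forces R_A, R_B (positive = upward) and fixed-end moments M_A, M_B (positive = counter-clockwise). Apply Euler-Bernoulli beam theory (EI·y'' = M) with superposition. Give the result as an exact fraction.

Load 1 — point force P=-3 kN at a=12/5 m (b=L-a=18/5):
  R_A = Pb²(3a+b)/L³ = (-3)·(18/5)²·(3·(12/5)+(18/5))/6³ = -243/125 kN
  M_A = Pab²/L² = (-3)·(12/5)·(18/5)²/6² = -324/125 kN·m
  R_B = Pa²(a+3b)/L³ = (-3)·(12/5)²·((12/5)+3·(18/5))/6³ = -132/125 kN
  M_B = -Pa²b/L² = -(-3)·(12/5)²·(18/5)/6² = 216/125 kN·m
Load 2 — triangular load w₀=4 kN/m (0→w₀ over full span):
  R_A = 3w₀L/20 = 3·4·6/20 = 18/5 kN
  M_A = w₀L²/30 = 4·6²/30 = 24/5 kN·m
  R_B = 7w₀L/20 = 7·4·6/20 = 42/5 kN
  M_B = -w₀L²/20 = -4·6²/20 = -36/5 kN·m
Load 3 — applied couple M₀=-13 kN·m at a=18/5 m (b=L-a=12/5):
  R_A = 6M₀ab/L³ = 6·(-13)·(18/5)·(12/5)/6³ = -78/25 kN
  M_A = M₀b(2a-b)/L² = (-13)·(12/5)·(2·(18/5)-(12/5))/6² = -104/25 kN·m
  R_B = -6M₀ab/L³ = -6·(-13)·(18/5)·(12/5)/6³ = 78/25 kN
  M_B = M₀a(2b-a)/L² = (-13)·(18/5)·(2·(12/5)-(18/5))/6² = -39/25 kN·m
Load 4 — point force P=-6 kN at a=3 m (b=L-a=3):
  R_A = Pb²(3a+b)/L³ = (-6)·3²·(3·3+3)/6³ = -3 kN
  M_A = Pab²/L² = (-6)·3·3²/6² = -9/2 kN·m
  R_B = Pa²(a+3b)/L³ = (-6)·3²·(3+3·3)/6³ = -3 kN
  M_B = -Pa²b/L² = -(-6)·3²·3/6² = 9/2 kN·m
Superposition: R_A = -558/125 kN, M_A = -1613/250 kN·m, R_B = 933/125 kN, M_B = -633/250 kN·m

R_A = -558/125 kN, M_A = -1613/250 kN·m, R_B = 933/125 kN, M_B = -633/250 kN·m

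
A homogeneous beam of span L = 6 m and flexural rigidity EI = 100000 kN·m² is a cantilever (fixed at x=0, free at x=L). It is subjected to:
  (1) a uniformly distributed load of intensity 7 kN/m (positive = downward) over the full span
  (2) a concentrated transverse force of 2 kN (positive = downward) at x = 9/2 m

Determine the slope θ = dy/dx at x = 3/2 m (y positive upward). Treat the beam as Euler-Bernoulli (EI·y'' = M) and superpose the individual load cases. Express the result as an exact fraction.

θ(3/2) = -2511/1600000 rad

Load 1 — uniform load w=7 kN/m over full span:
  θ_1 = -wx(x²-3Lx+3L²)/(6EI) = -7·(3/2)·((3/2)²-3·6·(3/2)+3·6²)/(6·100000) = -2331/1600000 rad
Load 2 — point force P=2 kN at a=9/2 m (b=L-a=3/2):
  θ_2 = -Px(2a-x)/(2EI)  [x≤a] = -2·(3/2)·(2·(9/2)-(3/2))/(2·100000) = -9/80000 rad
Superposition: θ = Σ θ_i = -2511/1600000 rad ≈ -0.001569 rad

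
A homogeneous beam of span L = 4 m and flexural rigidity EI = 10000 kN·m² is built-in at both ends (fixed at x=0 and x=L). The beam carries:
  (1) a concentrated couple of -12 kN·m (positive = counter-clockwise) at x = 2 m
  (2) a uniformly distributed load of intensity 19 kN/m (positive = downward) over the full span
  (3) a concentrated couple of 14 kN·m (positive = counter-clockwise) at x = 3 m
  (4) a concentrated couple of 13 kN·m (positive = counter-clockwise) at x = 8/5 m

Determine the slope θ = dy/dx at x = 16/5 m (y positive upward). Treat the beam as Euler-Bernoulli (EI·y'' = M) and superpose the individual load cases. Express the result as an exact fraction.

θ(16/5) = 1909/1562500 rad

Load 1 — applied couple M₀=-12 kN·m at a=2 m (b=L-a=2):
  θ_1 = (R_Ax²/2 - M_Ax - M₀(x-a))/EI  [x>a] with R_A=-9/2, M_A=-3 = ((-9/2)·(16/5)²/2 - (-3)·(16/5) - (-12)·((16/5)-2))/10000 = 3/31250 rad
Load 2 — uniform load w=19 kN/m over full span:
  θ_2 = -wx(L-x)(L-2x)/(12EI) = -19·(16/5)·(4-(16/5))·(4-2·(16/5))/(12·10000) = 76/78125 rad
Load 3 — applied couple M₀=14 kN·m at a=3 m (b=L-a=1):
  θ_3 = (R_Ax²/2 - M_Ax - M₀(x-a))/EI  [x>a] with R_A=63/16, M_A=35/8 = ((63/16)·(16/5)²/2 - (35/8)·(16/5) - 14·((16/5)-3))/10000 = 21/62500 rad
Load 4 — applied couple M₀=13 kN·m at a=8/5 m (b=L-a=12/5):
  θ_4 = (R_Ax²/2 - M_Ax - M₀(x-a))/EI  [x>a] with R_A=117/25, M_A=39/25 = ((117/25)·(16/5)²/2 - (39/25)·(16/5) - 13·((16/5)-(8/5)))/10000 = -143/781250 rad
Superposition: θ = Σ θ_i = 1909/1562500 rad ≈ 0.001222 rad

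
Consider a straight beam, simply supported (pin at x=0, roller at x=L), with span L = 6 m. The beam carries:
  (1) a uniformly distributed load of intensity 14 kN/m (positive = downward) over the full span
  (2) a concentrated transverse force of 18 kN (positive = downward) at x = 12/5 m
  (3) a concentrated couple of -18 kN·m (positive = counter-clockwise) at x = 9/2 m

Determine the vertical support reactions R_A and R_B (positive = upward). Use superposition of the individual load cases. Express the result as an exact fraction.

Load 1 — uniform load w=14 kN/m over full span:
  R_A = wL/2 = 14·6/2 = 42 kN
  R_B = wL/2 = 14·6/2 = 42 kN
Load 2 — point force P=18 kN at a=12/5 m (b=L-a=18/5):
  R_A = Pb/L = 18·(18/5)/6 = 54/5 kN
  R_B = Pa/L = 18·(12/5)/6 = 36/5 kN
Load 3 — applied couple M₀=-18 kN·m at a=9/2 m (b=L-a=3/2):
  R_A = M₀/L = (-18)/6 = -3 kN
  R_B = -M₀/L = -(-18)/6 = 3 kN
Superposition: R_A = 249/5 kN, R_B = 261/5 kN

R_A = 249/5 kN, R_B = 261/5 kN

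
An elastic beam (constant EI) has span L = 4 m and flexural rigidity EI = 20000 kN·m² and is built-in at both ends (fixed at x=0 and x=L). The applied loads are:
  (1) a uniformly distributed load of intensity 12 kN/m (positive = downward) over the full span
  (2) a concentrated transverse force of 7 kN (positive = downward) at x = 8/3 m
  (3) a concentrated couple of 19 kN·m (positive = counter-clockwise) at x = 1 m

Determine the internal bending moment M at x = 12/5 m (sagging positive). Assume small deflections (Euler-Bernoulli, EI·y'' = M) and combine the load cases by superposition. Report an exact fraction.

M(12/5) = 72457/10800 kN·m

Load 1 — uniform load w=12 kN/m over full span:
  M_1 = wLx/2 - wL²/12 - wx²/2 = 12·4·(12/5)/2 - 12·4²/12 - 12·(12/5)²/2 = 176/25 kN·m
Load 2 — point force P=7 kN at a=8/3 m (b=L-a=4/3):
  M_2 = Pb²(3a+b)x/L³ - Pab²/L²  [x≤a] = 7·(4/3)²·(3·(8/3)+(4/3))·(12/5)/4³ - 7·(8/3)·(4/3)²/4² = 308/135 kN·m
Load 3 — applied couple M₀=19 kN·m at a=1 m (b=L-a=3):
  M_3 = R_Ax - M_A - M₀  [x>a] with R_A=171/32, M_A=-57/16 = (171/32)·(12/5) - (-57/16) - 19 = -209/80 kN·m
Superposition: M = Σ M_i = 72457/10800 kN·m ≈ 6.708981 kN·m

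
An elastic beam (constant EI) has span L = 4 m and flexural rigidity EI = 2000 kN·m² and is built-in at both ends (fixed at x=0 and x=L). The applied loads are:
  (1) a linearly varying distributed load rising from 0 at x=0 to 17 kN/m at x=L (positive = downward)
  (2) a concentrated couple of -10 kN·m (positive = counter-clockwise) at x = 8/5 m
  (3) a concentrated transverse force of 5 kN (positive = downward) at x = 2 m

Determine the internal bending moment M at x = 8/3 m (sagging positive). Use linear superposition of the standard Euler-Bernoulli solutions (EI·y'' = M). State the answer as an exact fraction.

M(8/3) = 5779/810 kN·m

Load 1 — triangular load w₀=17 kN/m (0→w₀ over full span):
  M_1 = 3w₀Lx/20 - w₀L²/30 - w₀x³/(6L) = 3·17·4·(8/3)/20 - 17·4²/30 - 17·(8/3)³/(6·4) = 1904/405 kN·m
Load 2 — applied couple M₀=-10 kN·m at a=8/5 m (b=L-a=12/5):
  M_2 = R_Ax - M_A - M₀  [x>a] with R_A=-18/5, M_A=-6/5 = (-18/5)·(8/3) - (-6/5) - (-10) = 8/5 kN·m
Load 3 — point force P=5 kN at a=2 m (b=L-a=2):
  M_3 = Pa²(a+3b)(L-x)/L³ - Pa²b/L²  [x>a] = 5·2²·(2+3·2)·(4-(8/3))/4³ - 5·2²·2/4² = 5/6 kN·m
Superposition: M = Σ M_i = 5779/810 kN·m ≈ 7.134568 kN·m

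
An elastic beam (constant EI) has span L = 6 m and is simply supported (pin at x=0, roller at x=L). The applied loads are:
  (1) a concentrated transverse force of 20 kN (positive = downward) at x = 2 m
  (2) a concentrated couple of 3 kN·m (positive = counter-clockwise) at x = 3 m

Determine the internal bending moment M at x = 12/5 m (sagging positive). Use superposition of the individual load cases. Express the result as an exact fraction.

Load 1 — point force P=20 kN at a=2 m (b=L-a=4):
  M_1 = Pa(L-x)/L  [x>a] = 20·2·(6-(12/5))/6 = 24 kN·m
Load 2 — applied couple M₀=3 kN·m at a=3 m (b=L-a=3):
  M_2 = M₀x/L  [x≤a] = 3·(12/5)/6 = 6/5 kN·m
Superposition: M = Σ M_i = 126/5 kN·m ≈ 25.200000 kN·m

M(12/5) = 126/5 kN·m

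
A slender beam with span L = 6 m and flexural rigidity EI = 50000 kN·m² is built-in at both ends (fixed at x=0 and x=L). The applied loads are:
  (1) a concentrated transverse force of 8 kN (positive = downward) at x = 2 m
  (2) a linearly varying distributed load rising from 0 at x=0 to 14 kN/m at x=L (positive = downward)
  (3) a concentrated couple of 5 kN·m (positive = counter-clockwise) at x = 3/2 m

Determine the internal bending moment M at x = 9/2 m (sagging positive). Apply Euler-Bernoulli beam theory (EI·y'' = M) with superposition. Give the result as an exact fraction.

Load 1 — point force P=8 kN at a=2 m (b=L-a=4):
  M_1 = Pa²(a+3b)(L-x)/L³ - Pa²b/L²  [x>a] = 8·2²·(2+3·4)·(6-(9/2))/6³ - 8·2²·4/6² = -4/9 kN·m
Load 2 — triangular load w₀=14 kN/m (0→w₀ over full span):
  M_2 = 3w₀Lx/20 - w₀L²/30 - w₀x³/(6L) = 3·14·6·(9/2)/20 - 14·6²/30 - 14·(9/2)³/(6·6) = 357/80 kN·m
Load 3 — applied couple M₀=5 kN·m at a=3/2 m (b=L-a=9/2):
  M_3 = R_Ax - M_A - M₀  [x>a] with R_A=15/16, M_A=-15/16 = (15/16)·(9/2) - (-15/16) - 5 = 5/32 kN·m
Superposition: M = Σ M_i = 6011/1440 kN·m ≈ 4.174306 kN·m

M(9/2) = 6011/1440 kN·m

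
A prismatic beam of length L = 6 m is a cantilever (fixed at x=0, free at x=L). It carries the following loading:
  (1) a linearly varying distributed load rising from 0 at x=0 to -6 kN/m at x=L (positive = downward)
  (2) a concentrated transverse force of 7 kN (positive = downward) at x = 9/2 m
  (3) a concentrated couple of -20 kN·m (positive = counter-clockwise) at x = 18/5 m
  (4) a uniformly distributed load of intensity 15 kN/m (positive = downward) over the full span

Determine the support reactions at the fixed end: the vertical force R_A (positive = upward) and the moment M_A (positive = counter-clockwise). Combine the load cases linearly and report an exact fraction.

R_A = 79 kN, M_A = 499/2 kN·m

Load 1 — triangular load w₀=-6 kN/m (0→w₀ over full span):
  R_A = w₀L/2 = (-6)·6/2 = -18 kN
  M_A = w₀L²/3 = (-6)·6²/3 = -72 kN·m
Load 2 — point force P=7 kN at a=9/2 m (b=L-a=3/2):
  R_A = P = 7 kN
  M_A = Pa = 7·(9/2) = 63/2 kN·m
Load 3 — applied couple M₀=-20 kN·m at a=18/5 m (b=L-a=12/5):
  R_A = 0 kN
  M_A = -M₀ = -(-20) = 20 kN·m
Load 4 — uniform load w=15 kN/m over full span:
  R_A = wL = 15·6 = 90 kN
  M_A = wL²/2 = 15·6²/2 = 270 kN·m
Superposition: R_A = 79 kN, M_A = 499/2 kN·m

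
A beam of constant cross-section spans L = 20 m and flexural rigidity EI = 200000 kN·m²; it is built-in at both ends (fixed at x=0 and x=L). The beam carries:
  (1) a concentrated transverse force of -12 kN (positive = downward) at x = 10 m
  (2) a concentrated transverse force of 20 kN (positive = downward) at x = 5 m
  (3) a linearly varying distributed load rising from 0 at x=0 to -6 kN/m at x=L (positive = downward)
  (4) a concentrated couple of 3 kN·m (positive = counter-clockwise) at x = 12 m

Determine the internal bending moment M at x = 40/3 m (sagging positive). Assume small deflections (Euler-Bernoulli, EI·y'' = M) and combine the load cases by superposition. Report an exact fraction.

M(40/3) = -136291/2700 kN·m

Load 1 — point force P=-12 kN at a=10 m (b=L-a=10):
  M_1 = Pa²(a+3b)(L-x)/L³ - Pa²b/L²  [x>a] = (-12)·10²·(10+3·10)·(20-(40/3))/20³ - (-12)·10²·10/20² = -10 kN·m
Load 2 — point force P=20 kN at a=5 m (b=L-a=15):
  M_2 = Pa²(a+3b)(L-x)/L³ - Pa²b/L²  [x>a] = 20·5²·(5+3·15)·(20-(40/3))/20³ - 20·5²·15/20² = 25/12 kN·m
Load 3 — triangular load w₀=-6 kN/m (0→w₀ over full span):
  M_3 = 3w₀Lx/20 - w₀L²/30 - w₀x³/(6L) = 3·(-6)·20·(40/3)/20 - (-6)·20²/30 - (-6)·(40/3)³/(6·20) = -1120/27 kN·m
Load 4 — applied couple M₀=3 kN·m at a=12 m (b=L-a=8):
  M_4 = R_Ax - M_A - M₀  [x>a] with R_A=27/125, M_A=24/25 = (27/125)·(40/3) - (24/25) - 3 = -27/25 kN·m
Superposition: M = Σ M_i = -136291/2700 kN·m ≈ -50.478148 kN·m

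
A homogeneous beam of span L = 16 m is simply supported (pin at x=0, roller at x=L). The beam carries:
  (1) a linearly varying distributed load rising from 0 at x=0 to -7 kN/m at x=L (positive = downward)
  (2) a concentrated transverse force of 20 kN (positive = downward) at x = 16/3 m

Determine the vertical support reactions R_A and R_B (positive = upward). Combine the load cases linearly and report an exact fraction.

R_A = -16/3 kN, R_B = -92/3 kN

Load 1 — triangular load w₀=-7 kN/m (0→w₀ over full span):
  R_A = w₀L/6 = (-7)·16/6 = -56/3 kN
  R_B = w₀L/3 = (-7)·16/3 = -112/3 kN
Load 2 — point force P=20 kN at a=16/3 m (b=L-a=32/3):
  R_A = Pb/L = 20·(32/3)/16 = 40/3 kN
  R_B = Pa/L = 20·(16/3)/16 = 20/3 kN
Superposition: R_A = -16/3 kN, R_B = -92/3 kN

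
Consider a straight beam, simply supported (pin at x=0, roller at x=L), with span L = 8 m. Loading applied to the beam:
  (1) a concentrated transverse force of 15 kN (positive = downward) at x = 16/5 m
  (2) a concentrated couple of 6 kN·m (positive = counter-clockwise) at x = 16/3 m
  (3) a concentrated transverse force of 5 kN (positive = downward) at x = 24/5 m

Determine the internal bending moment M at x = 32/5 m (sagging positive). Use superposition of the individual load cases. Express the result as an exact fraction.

M(32/5) = 66/5 kN·m

Load 1 — point force P=15 kN at a=16/5 m (b=L-a=24/5):
  M_1 = Pa(L-x)/L  [x>a] = 15·(16/5)·(8-(32/5))/8 = 48/5 kN·m
Load 2 — applied couple M₀=6 kN·m at a=16/3 m (b=L-a=8/3):
  M_2 = M₀x/L - M₀  [x>a] = 6·(32/5)/8 - 6 = -6/5 kN·m
Load 3 — point force P=5 kN at a=24/5 m (b=L-a=16/5):
  M_3 = Pa(L-x)/L  [x>a] = 5·(24/5)·(8-(32/5))/8 = 24/5 kN·m
Superposition: M = Σ M_i = 66/5 kN·m ≈ 13.200000 kN·m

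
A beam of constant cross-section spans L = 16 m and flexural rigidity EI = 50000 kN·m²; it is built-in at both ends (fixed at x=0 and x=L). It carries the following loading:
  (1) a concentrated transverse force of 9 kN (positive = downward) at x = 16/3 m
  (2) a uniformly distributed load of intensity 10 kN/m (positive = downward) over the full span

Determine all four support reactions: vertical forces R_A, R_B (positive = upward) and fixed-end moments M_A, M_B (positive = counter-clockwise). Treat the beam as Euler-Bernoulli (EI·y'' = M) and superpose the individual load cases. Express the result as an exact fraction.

Load 1 — point force P=9 kN at a=16/3 m (b=L-a=32/3):
  R_A = Pb²(3a+b)/L³ = 9·(32/3)²·(3·(16/3)+(32/3))/16³ = 20/3 kN
  M_A = Pab²/L² = 9·(16/3)·(32/3)²/16² = 64/3 kN·m
  R_B = Pa²(a+3b)/L³ = 9·(16/3)²·((16/3)+3·(32/3))/16³ = 7/3 kN
  M_B = -Pa²b/L² = -9·(16/3)²·(32/3)/16² = -32/3 kN·m
Load 2 — uniform load w=10 kN/m over full span:
  R_A = wL/2 = 10·16/2 = 80 kN
  M_A = wL²/12 = 10·16²/12 = 640/3 kN·m
  R_B = wL/2 = 10·16/2 = 80 kN
  M_B = -wL²/12 = -10·16²/12 = -640/3 kN·m
Superposition: R_A = 260/3 kN, M_A = 704/3 kN·m, R_B = 247/3 kN, M_B = -224 kN·m

R_A = 260/3 kN, M_A = 704/3 kN·m, R_B = 247/3 kN, M_B = -224 kN·m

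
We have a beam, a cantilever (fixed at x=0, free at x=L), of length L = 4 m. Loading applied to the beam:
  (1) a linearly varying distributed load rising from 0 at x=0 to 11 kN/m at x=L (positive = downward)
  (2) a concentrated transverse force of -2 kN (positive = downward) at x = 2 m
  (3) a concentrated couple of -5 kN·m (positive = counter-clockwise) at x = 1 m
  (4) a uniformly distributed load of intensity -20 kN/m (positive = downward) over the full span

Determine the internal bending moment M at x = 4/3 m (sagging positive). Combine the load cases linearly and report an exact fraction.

M(4/3) = 3404/81 kN·m

Load 1 — triangular load w₀=11 kN/m (0→w₀ over full span):
  M_1 = w₀Lx/2 - w₀L²/3 - w₀x³/(6L) = 11·4·(4/3)/2 - 11·4²/3 - 11·(4/3)³/(6·4) = -2464/81 kN·m
Load 2 — point force P=-2 kN at a=2 m (b=L-a=2):
  M_2 = -P(a-x)  [x≤a] = -(-2)·(2-(4/3)) = 4/3 kN·m
Load 3 — applied couple M₀=-5 kN·m at a=1 m (b=L-a=3):
  M_3 = 0  [x>a] = 0 kN·m
Load 4 — uniform load w=-20 kN/m over full span:
  M_4 = -w(L-x)²/2 = -(-20)·(4-(4/3))²/2 = 640/9 kN·m
Superposition: M = Σ M_i = 3404/81 kN·m ≈ 42.024691 kN·m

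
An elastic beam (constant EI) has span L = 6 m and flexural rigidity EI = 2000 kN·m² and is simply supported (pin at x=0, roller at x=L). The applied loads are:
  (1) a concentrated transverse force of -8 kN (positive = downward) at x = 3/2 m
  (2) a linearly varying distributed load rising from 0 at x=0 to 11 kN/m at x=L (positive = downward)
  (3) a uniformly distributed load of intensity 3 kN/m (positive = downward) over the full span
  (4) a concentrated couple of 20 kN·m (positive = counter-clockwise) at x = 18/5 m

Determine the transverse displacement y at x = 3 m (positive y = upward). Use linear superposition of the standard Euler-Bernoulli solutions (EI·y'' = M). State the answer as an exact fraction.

y(3) = -10791/160000 m

Load 1 — point force P=-8 kN at a=3/2 m (b=L-a=9/2):
  y_1 = -Pa(L-x)(2Lx-a²-x²)/(6LEI)  [x>a] = -(-8)·(3/2)·(6-3)·(2·6·3-(3/2)²-3²)/(6·6·2000) = 99/8000 m
Load 2 — triangular load w₀=11 kN/m (0→w₀ over full span):
  y_2 = -w₀x(7L⁴-10L²x²+3x⁴)/(360LEI) = -11·3·(7·6⁴-10·6²·3²+3·3⁴)/(360·6·2000) = -297/6400 m
Load 3 — uniform load w=3 kN/m over full span:
  y_3 = -wx(L³-2Lx²+x³)/(24EI) = -3·3·(6³-2·6·3²+3³)/(24·2000) = -81/3200 m
Load 4 — applied couple M₀=20 kN·m at a=18/5 m (b=L-a=12/5):
  y_4 = (M₀x³/(6L)+C₁x)/EI  [x≤a] with C₁=M₀(3b²-L²)/(6L)=-52/5 = (20·3³/(6·6)+(-52/5)·3)/2000 = -81/10000 m
Superposition: y = Σ y_i = -10791/160000 m ≈ -0.067444 m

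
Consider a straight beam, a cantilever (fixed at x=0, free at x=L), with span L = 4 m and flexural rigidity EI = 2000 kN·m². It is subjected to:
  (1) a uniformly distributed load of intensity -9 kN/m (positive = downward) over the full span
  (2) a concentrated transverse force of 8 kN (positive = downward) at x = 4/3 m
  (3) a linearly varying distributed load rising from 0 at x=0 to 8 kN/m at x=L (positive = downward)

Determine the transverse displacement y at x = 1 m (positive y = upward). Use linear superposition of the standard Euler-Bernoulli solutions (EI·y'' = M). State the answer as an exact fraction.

Load 1 — uniform load w=-9 kN/m over full span:
  y_1 = -wx²(x²-4Lx+6L²)/(24EI) = -(-9)·1²·(1²-4·4·1+6·4²)/(24·2000) = 243/16000 m
Load 2 — point force P=8 kN at a=4/3 m (b=L-a=8/3):
  y_2 = -Px²(3a-x)/(6EI)  [x≤a] = -8·1²·(3·(4/3)-1)/(6·2000) = -1/500 m
Load 3 — triangular load w₀=8 kN/m (0→w₀ over full span):
  y_3 = (w₀Lx³/12-w₀L²x²/6-w₀x⁵/(120L))/EI = (8·4·1³/12-8·4²·1²/6-8·1⁵/(120·4))/2000 = -1121/120000 m
Superposition: y = Σ y_i = 923/240000 m ≈ 0.003846 m

y(1) = 923/240000 m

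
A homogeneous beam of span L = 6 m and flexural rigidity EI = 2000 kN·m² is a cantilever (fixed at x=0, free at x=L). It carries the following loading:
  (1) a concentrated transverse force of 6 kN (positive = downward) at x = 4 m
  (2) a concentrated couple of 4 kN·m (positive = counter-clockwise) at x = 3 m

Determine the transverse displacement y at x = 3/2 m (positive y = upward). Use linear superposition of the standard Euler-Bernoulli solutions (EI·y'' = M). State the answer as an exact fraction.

Load 1 — point force P=6 kN at a=4 m (b=L-a=2):
  y_1 = -Px²(3a-x)/(6EI)  [x≤a] = -6·(3/2)²·(3·4-(3/2))/(6·2000) = -189/16000 m
Load 2 — applied couple M₀=4 kN·m at a=3 m (b=L-a=3):
  y_2 = M₀x²/(2EI)  [x≤a] = 4·(3/2)²/(2·2000) = 9/4000 m
Superposition: y = Σ y_i = -153/16000 m ≈ -0.009562 m

y(3/2) = -153/16000 m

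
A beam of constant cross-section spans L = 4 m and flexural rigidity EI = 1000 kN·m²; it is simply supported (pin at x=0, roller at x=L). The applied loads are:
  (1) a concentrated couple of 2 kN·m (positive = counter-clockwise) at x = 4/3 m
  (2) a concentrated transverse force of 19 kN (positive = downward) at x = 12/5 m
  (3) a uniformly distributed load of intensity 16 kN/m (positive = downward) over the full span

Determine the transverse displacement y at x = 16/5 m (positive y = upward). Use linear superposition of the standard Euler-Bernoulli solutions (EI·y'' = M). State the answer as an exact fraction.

y(16/5) = -32062/703125 m

Load 1 — applied couple M₀=2 kN·m at a=4/3 m (b=L-a=8/3):
  y_1 = (M₀x³/(6L)-M₀(x-a)²/2+C₁x)/EI  [x>a] with C₁=M₀(3b²-L²)/(6L)=4/9 = (2·(16/5)³/(6·4)-2·((16/5)-(4/3))²/2+(4/9)·(16/5))/1000 = 94/140625 m
Load 2 — point force P=19 kN at a=12/5 m (b=L-a=8/5):
  y_2 = -Pa(L-x)(2Lx-a²-x²)/(6LEI)  [x>a] = -19·(12/5)·(4-(16/5))·(2·4·(16/5)-(12/5)²-(16/5)²)/(6·4·1000) = -228/15625 m
Load 3 — uniform load w=16 kN/m over full span:
  y_3 = -wx(L³-2Lx²+x³)/(24EI) = -16·(16/5)·(4³-2·4·(16/5)²+(16/5)³)/(24·1000) = -7424/234375 m
Superposition: y = Σ y_i = -32062/703125 m ≈ -0.045599 m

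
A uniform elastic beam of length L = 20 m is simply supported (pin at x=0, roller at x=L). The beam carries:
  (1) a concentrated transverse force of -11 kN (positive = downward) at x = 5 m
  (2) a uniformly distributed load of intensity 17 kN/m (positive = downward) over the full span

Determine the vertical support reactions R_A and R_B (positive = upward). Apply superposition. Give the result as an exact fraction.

Load 1 — point force P=-11 kN at a=5 m (b=L-a=15):
  R_A = Pb/L = (-11)·15/20 = -33/4 kN
  R_B = Pa/L = (-11)·5/20 = -11/4 kN
Load 2 — uniform load w=17 kN/m over full span:
  R_A = wL/2 = 17·20/2 = 170 kN
  R_B = wL/2 = 17·20/2 = 170 kN
Superposition: R_A = 647/4 kN, R_B = 669/4 kN

R_A = 647/4 kN, R_B = 669/4 kN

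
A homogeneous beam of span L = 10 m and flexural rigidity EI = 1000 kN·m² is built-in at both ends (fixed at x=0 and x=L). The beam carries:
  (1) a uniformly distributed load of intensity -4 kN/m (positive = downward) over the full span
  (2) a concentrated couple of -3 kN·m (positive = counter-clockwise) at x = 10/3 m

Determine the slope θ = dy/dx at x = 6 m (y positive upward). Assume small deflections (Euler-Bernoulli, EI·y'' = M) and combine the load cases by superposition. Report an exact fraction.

θ(6) = -19/1250 rad

Load 1 — uniform load w=-4 kN/m over full span:
  θ_1 = -wx(L-x)(L-2x)/(12EI) = -(-4)·6·(10-6)·(10-2·6)/(12·1000) = -2/125 rad
Load 2 — applied couple M₀=-3 kN·m at a=10/3 m (b=L-a=20/3):
  θ_2 = (R_Ax²/2 - M_Ax - M₀(x-a))/EI  [x>a] with R_A=-2/5, M_A=0 = ((-2/5)·6²/2 - 0·6 - (-3)·(6-(10/3)))/1000 = 1/1250 rad
Superposition: θ = Σ θ_i = -19/1250 rad ≈ -0.015200 rad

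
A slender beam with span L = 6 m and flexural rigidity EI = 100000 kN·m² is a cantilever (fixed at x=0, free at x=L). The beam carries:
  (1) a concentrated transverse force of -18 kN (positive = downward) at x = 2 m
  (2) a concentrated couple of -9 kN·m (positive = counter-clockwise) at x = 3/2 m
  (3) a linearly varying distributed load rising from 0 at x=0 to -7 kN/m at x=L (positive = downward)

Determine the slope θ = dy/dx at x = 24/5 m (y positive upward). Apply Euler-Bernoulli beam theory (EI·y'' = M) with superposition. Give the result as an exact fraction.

θ(24/5) = 261981/125000000 rad

Load 1 — point force P=-18 kN at a=2 m (b=L-a=4):
  θ_1 = -Pa²/(2EI)  [x>a] = -(-18)·2²/(2·100000) = 9/25000 rad
Load 2 — applied couple M₀=-9 kN·m at a=3/2 m (b=L-a=9/2):
  θ_2 = M₀a/EI  [x>a] = (-9)·(3/2)/100000 = -27/200000 rad
Load 3 — triangular load w₀=-7 kN/m (0→w₀ over full span):
  θ_3 = (w₀Lx²/4-w₀L²x/3-w₀x⁴/(24L))/EI = ((-7)·6·(24/5)²/4-(-7)·6²·(24/5)/3-(-7)·(24/5)⁴/(24·6))/100000 = 3654/1953125 rad
Superposition: θ = Σ θ_i = 261981/125000000 rad ≈ 0.002096 rad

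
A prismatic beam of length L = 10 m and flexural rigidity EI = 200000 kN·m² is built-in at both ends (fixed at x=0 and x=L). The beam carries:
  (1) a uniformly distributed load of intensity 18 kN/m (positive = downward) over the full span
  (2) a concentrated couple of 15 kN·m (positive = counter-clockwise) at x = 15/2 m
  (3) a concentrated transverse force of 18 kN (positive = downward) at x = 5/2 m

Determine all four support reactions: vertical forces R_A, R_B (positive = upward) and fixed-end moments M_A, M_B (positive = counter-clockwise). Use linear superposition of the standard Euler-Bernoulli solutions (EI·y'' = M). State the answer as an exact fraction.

Load 1 — uniform load w=18 kN/m over full span:
  R_A = wL/2 = 18·10/2 = 90 kN
  M_A = wL²/12 = 18·10²/12 = 150 kN·m
  R_B = wL/2 = 18·10/2 = 90 kN
  M_B = -wL²/12 = -18·10²/12 = -150 kN·m
Load 2 — applied couple M₀=15 kN·m at a=15/2 m (b=L-a=5/2):
  R_A = 6M₀ab/L³ = 6·15·(15/2)·(5/2)/10³ = 27/16 kN
  M_A = M₀b(2a-b)/L² = 15·(5/2)·(2·(15/2)-(5/2))/10² = 75/16 kN·m
  R_B = -6M₀ab/L³ = -6·15·(15/2)·(5/2)/10³ = -27/16 kN
  M_B = M₀a(2b-a)/L² = 15·(15/2)·(2·(5/2)-(15/2))/10² = -45/16 kN·m
Load 3 — point force P=18 kN at a=5/2 m (b=L-a=15/2):
  R_A = Pb²(3a+b)/L³ = 18·(15/2)²·(3·(5/2)+(15/2))/10³ = 243/16 kN
  M_A = Pab²/L² = 18·(5/2)·(15/2)²/10² = 405/16 kN·m
  R_B = Pa²(a+3b)/L³ = 18·(5/2)²·((5/2)+3·(15/2))/10³ = 45/16 kN
  M_B = -Pa²b/L² = -18·(5/2)²·(15/2)/10² = -135/16 kN·m
Superposition: R_A = 855/8 kN, M_A = 180 kN·m, R_B = 729/8 kN, M_B = -645/4 kN·m

R_A = 855/8 kN, M_A = 180 kN·m, R_B = 729/8 kN, M_B = -645/4 kN·m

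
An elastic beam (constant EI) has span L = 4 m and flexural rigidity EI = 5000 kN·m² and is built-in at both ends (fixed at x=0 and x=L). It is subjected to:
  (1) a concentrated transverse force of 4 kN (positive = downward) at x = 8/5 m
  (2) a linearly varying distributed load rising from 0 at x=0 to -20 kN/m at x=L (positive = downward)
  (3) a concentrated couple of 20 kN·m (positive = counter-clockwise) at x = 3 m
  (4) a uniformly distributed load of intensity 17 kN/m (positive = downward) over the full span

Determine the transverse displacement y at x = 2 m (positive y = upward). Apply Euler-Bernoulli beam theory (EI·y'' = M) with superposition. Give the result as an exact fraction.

y(2) = -4073/1875000 m

Load 1 — point force P=4 kN at a=8/5 m (b=L-a=12/5):
  y_1 = -Pa²(L-x)²(3bL-(3b+a)(L-x))/(6L³EI)  [x>a] = -4·(8/5)²·(4-2)²·(3·(12/5)·4-(3·(12/5)+(8/5))·(4-2))/(6·4³·5000) = -56/234375 m
Load 2 — triangular load w₀=-20 kN/m (0→w₀ over full span):
  y_2 = -w₀x²(L-x)²(x+2L)/(120LEI) = -(-20)·2²·(4-2)²·(2+2·4)/(120·4·5000) = 1/750 m
Load 3 — applied couple M₀=20 kN·m at a=3 m (b=L-a=1):
  y_3 = (R_Ax³/6 - M_Ax²/2)/EI  [x≤a] with R_A=45/8, M_A=25/4 = ((45/8)·2³/6 - (25/4)·2²/2)/5000 = -1/1000 m
Load 4 — uniform load w=17 kN/m over full span:
  y_4 = -wx²(L-x)²/(24EI) = -17·2²·(4-2)²/(24·5000) = -17/7500 m
Superposition: y = Σ y_i = -4073/1875000 m ≈ -0.002172 m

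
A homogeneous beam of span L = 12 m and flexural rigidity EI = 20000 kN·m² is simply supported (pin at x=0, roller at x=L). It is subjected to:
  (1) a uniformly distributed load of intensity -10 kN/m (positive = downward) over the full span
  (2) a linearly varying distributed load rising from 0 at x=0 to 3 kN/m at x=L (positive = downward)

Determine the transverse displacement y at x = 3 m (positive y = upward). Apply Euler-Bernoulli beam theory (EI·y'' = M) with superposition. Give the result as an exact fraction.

y(3) = 52731/640000 m

Load 1 — uniform load w=-10 kN/m over full span:
  y_1 = -wx(L³-2Lx²+x³)/(24EI) = -(-10)·3·(12³-2·12·3²+3³)/(24·20000) = 1539/16000 m
Load 2 — triangular load w₀=3 kN/m (0→w₀ over full span):
  y_2 = -w₀x(7L⁴-10L²x²+3x⁴)/(360LEI) = -3·3·(7·12⁴-10·12²·3²+3·3⁴)/(360·12·20000) = -8829/640000 m
Superposition: y = Σ y_i = 52731/640000 m ≈ 0.082392 m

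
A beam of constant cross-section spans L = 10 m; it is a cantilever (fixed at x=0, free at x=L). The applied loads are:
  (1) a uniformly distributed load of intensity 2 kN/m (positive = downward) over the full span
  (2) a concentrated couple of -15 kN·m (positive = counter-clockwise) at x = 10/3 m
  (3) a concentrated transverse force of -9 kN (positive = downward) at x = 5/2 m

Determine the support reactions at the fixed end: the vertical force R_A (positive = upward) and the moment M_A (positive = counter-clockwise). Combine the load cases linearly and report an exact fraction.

Load 1 — uniform load w=2 kN/m over full span:
  R_A = wL = 2·10 = 20 kN
  M_A = wL²/2 = 2·10²/2 = 100 kN·m
Load 2 — applied couple M₀=-15 kN·m at a=10/3 m (b=L-a=20/3):
  R_A = 0 kN
  M_A = -M₀ = -(-15) = 15 kN·m
Load 3 — point force P=-9 kN at a=5/2 m (b=L-a=15/2):
  R_A = P = (-9) = -9 kN
  M_A = Pa = (-9)·(5/2) = -45/2 kN·m
Superposition: R_A = 11 kN, M_A = 185/2 kN·m

R_A = 11 kN, M_A = 185/2 kN·m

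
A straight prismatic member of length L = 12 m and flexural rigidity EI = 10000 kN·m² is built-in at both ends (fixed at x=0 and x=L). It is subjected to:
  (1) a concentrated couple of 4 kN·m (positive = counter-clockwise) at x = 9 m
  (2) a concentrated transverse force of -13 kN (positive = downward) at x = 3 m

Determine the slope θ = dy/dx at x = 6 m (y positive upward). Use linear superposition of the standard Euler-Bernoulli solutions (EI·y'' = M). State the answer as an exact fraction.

θ(6) = -129/160000 rad

Load 1 — applied couple M₀=4 kN·m at a=9 m (b=L-a=3):
  θ_1 = (R_Ax²/2 - M_Ax)/EI  [x≤a] with R_A=3/8, M_A=5/4 = ((3/8)·6²/2 - (5/4)·6)/10000 = -3/40000 rad
Load 2 — point force P=-13 kN at a=3 m (b=L-a=9):
  θ_2 = Pa²(L-x)(2bL-(3b+a)(L-x))/(2L³EI)  [x>a] = (-13)·3²·(12-6)·(2·9·12-(3·9+3)·(12-6))/(2·12³·10000) = -117/160000 rad
Superposition: θ = Σ θ_i = -129/160000 rad ≈ -0.000806 rad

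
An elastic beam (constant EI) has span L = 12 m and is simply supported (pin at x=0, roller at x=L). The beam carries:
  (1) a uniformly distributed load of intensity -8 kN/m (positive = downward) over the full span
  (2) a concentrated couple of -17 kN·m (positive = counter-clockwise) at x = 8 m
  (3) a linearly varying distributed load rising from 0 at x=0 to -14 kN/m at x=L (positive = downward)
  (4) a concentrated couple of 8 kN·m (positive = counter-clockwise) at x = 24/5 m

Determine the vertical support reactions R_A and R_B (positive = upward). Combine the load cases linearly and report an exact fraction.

R_A = -307/4 kN, R_B = -413/4 kN

Load 1 — uniform load w=-8 kN/m over full span:
  R_A = wL/2 = (-8)·12/2 = -48 kN
  R_B = wL/2 = (-8)·12/2 = -48 kN
Load 2 — applied couple M₀=-17 kN·m at a=8 m (b=L-a=4):
  R_A = M₀/L = (-17)/12 = -17/12 kN
  R_B = -M₀/L = -(-17)/12 = 17/12 kN
Load 3 — triangular load w₀=-14 kN/m (0→w₀ over full span):
  R_A = w₀L/6 = (-14)·12/6 = -28 kN
  R_B = w₀L/3 = (-14)·12/3 = -56 kN
Load 4 — applied couple M₀=8 kN·m at a=24/5 m (b=L-a=36/5):
  R_A = M₀/L = 8/12 = 2/3 kN
  R_B = -M₀/L = -8/12 = -2/3 kN
Superposition: R_A = -307/4 kN, R_B = -413/4 kN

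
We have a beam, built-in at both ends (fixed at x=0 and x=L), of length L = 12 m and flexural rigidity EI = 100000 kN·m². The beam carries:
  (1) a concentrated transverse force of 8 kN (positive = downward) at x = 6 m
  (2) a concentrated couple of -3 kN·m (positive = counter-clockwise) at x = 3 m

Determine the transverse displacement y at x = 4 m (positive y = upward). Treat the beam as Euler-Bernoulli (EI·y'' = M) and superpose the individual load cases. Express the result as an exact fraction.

y(4) = -89/150000 m

Load 1 — point force P=8 kN at a=6 m (b=L-a=6):
  y_1 = -Pb²x²(3aL-(3a+b)x)/(6L³EI)  [x≤a] = -8·6²·4²·(3·6·12-(3·6+6)·4)/(6·12³·100000) = -1/1875 m
Load 2 — applied couple M₀=-3 kN·m at a=3 m (b=L-a=9):
  y_2 = (R_Ax³/6 - M_Ax²/2 - M₀(x-a)²/2)/EI  [x>a] with R_A=-9/32, M_A=9/16 = ((-9/32)·4³/6 - (9/16)·4²/2 - (-3)·(4-3)²/2)/100000 = -3/50000 m
Superposition: y = Σ y_i = -89/150000 m ≈ -0.000593 m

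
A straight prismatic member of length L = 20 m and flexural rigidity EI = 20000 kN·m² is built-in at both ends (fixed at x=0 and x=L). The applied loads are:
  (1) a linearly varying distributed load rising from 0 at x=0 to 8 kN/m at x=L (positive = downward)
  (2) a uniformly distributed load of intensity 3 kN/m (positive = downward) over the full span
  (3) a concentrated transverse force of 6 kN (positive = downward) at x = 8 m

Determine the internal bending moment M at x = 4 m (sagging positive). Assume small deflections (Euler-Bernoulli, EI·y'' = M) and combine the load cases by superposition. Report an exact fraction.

Load 1 — triangular load w₀=8 kN/m (0→w₀ over full span):
  M_1 = 3w₀Lx/20 - w₀L²/30 - w₀x³/(6L) = 3·8·20·4/20 - 8·20²/30 - 8·4³/(6·20) = -224/15 kN·m
Load 2 — uniform load w=3 kN/m over full span:
  M_2 = wLx/2 - wL²/12 - wx²/2 = 3·20·4/2 - 3·20²/12 - 3·4²/2 = -4 kN·m
Load 3 — point force P=6 kN at a=8 m (b=L-a=12):
  M_3 = Pb²(3a+b)x/L³ - Pab²/L²  [x≤a] = 6·12²·(3·8+12)·4/20³ - 6·8·12²/20² = -216/125 kN·m
Superposition: M = Σ M_i = -7748/375 kN·m ≈ -20.661333 kN·m

M(4) = -7748/375 kN·m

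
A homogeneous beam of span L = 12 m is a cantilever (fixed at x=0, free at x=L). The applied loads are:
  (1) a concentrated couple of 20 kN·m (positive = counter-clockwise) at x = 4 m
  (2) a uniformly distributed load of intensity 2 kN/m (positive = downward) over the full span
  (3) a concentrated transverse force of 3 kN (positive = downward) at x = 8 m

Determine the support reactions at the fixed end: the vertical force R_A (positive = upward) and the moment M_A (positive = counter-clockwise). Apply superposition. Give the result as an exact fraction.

R_A = 27 kN, M_A = 148 kN·m

Load 1 — applied couple M₀=20 kN·m at a=4 m (b=L-a=8):
  R_A = 0 kN
  M_A = -M₀ = -20 kN·m
Load 2 — uniform load w=2 kN/m over full span:
  R_A = wL = 2·12 = 24 kN
  M_A = wL²/2 = 2·12²/2 = 144 kN·m
Load 3 — point force P=3 kN at a=8 m (b=L-a=4):
  R_A = P = 3 kN
  M_A = Pa = 3·8 = 24 kN·m
Superposition: R_A = 27 kN, M_A = 148 kN·m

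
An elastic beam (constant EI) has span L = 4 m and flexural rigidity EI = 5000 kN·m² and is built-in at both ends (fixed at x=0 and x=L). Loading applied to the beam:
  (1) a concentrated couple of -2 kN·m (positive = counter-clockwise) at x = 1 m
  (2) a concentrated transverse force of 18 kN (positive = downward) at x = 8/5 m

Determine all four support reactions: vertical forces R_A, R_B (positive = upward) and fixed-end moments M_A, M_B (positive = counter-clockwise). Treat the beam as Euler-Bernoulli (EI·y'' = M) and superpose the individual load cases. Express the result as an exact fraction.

R_A = 22203/2000 kN, M_A = 10743/1000 kN·m, R_B = 13797/2000 kN, M_B = -7537/1000 kN·m

Load 1 — applied couple M₀=-2 kN·m at a=1 m (b=L-a=3):
  R_A = 6M₀ab/L³ = 6·(-2)·1·3/4³ = -9/16 kN
  M_A = M₀b(2a-b)/L² = (-2)·3·(2·1-3)/4² = 3/8 kN·m
  R_B = -6M₀ab/L³ = -6·(-2)·1·3/4³ = 9/16 kN
  M_B = M₀a(2b-a)/L² = (-2)·1·(2·3-1)/4² = -5/8 kN·m
Load 2 — point force P=18 kN at a=8/5 m (b=L-a=12/5):
  R_A = Pb²(3a+b)/L³ = 18·(12/5)²·(3·(8/5)+(12/5))/4³ = 1458/125 kN
  M_A = Pab²/L² = 18·(8/5)·(12/5)²/4² = 1296/125 kN·m
  R_B = Pa²(a+3b)/L³ = 18·(8/5)²·((8/5)+3·(12/5))/4³ = 792/125 kN
  M_B = -Pa²b/L² = -18·(8/5)²·(12/5)/4² = -864/125 kN·m
Superposition: R_A = 22203/2000 kN, M_A = 10743/1000 kN·m, R_B = 13797/2000 kN, M_B = -7537/1000 kN·m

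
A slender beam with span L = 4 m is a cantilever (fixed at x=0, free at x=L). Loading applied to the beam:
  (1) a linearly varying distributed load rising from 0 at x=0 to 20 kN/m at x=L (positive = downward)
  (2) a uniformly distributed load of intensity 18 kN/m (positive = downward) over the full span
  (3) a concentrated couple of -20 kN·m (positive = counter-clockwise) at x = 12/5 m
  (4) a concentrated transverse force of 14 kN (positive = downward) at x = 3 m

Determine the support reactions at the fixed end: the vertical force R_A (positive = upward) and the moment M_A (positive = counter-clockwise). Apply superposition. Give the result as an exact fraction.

Load 1 — triangular load w₀=20 kN/m (0→w₀ over full span):
  R_A = w₀L/2 = 20·4/2 = 40 kN
  M_A = w₀L²/3 = 20·4²/3 = 320/3 kN·m
Load 2 — uniform load w=18 kN/m over full span:
  R_A = wL = 18·4 = 72 kN
  M_A = wL²/2 = 18·4²/2 = 144 kN·m
Load 3 — applied couple M₀=-20 kN·m at a=12/5 m (b=L-a=8/5):
  R_A = 0 kN
  M_A = -M₀ = -(-20) = 20 kN·m
Load 4 — point force P=14 kN at a=3 m (b=L-a=1):
  R_A = P = 14 kN
  M_A = Pa = 14·3 = 42 kN·m
Superposition: R_A = 126 kN, M_A = 938/3 kN·m

R_A = 126 kN, M_A = 938/3 kN·m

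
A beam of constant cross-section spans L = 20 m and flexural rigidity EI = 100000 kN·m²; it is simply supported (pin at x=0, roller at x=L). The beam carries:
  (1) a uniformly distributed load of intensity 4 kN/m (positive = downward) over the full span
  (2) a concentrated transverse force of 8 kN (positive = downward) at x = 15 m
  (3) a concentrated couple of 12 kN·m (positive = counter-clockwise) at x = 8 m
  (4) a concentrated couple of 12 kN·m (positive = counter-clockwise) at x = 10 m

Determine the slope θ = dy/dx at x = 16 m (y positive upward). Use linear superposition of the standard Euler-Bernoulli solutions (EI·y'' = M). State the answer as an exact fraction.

θ(16) = 5809/500000 rad

Load 1 — uniform load w=4 kN/m over full span:
  θ_1 = -w(L³-6Lx²+4x³)/(24EI) = -4·(20³-6·20·16²+4·16³)/(24·100000) = 33/3125 rad
Load 2 — point force P=8 kN at a=15 m (b=L-a=5):
  θ_2 = -Pa(2L²-6Lx+3x²+a²)/(6LEI)  [x>a] = -8·15·(2·20²-6·20·16+3·16²+15²)/(6·20·100000) = 127/100000 rad
Load 3 — applied couple M₀=12 kN·m at a=8 m (b=L-a=12):
  θ_3 = (M₀x²/(2L)-M₀(x-a)+C₁)/EI  [x>a] with C₁=M₀(3b²-L²)/(6L)=16/5 = (12·16²/(2·20)-12·(16-8)+(16/5))/100000 = -1/6250 rad
Load 4 — applied couple M₀=12 kN·m at a=10 m (b=L-a=10):
  θ_4 = (M₀x²/(2L)-M₀(x-a)+C₁)/EI  [x>a] with C₁=M₀(3b²-L²)/(6L)=-10 = (12·16²/(2·20)-12·(16-10)+(-10))/100000 = -13/250000 rad
Superposition: θ = Σ θ_i = 5809/500000 rad ≈ 0.011618 rad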